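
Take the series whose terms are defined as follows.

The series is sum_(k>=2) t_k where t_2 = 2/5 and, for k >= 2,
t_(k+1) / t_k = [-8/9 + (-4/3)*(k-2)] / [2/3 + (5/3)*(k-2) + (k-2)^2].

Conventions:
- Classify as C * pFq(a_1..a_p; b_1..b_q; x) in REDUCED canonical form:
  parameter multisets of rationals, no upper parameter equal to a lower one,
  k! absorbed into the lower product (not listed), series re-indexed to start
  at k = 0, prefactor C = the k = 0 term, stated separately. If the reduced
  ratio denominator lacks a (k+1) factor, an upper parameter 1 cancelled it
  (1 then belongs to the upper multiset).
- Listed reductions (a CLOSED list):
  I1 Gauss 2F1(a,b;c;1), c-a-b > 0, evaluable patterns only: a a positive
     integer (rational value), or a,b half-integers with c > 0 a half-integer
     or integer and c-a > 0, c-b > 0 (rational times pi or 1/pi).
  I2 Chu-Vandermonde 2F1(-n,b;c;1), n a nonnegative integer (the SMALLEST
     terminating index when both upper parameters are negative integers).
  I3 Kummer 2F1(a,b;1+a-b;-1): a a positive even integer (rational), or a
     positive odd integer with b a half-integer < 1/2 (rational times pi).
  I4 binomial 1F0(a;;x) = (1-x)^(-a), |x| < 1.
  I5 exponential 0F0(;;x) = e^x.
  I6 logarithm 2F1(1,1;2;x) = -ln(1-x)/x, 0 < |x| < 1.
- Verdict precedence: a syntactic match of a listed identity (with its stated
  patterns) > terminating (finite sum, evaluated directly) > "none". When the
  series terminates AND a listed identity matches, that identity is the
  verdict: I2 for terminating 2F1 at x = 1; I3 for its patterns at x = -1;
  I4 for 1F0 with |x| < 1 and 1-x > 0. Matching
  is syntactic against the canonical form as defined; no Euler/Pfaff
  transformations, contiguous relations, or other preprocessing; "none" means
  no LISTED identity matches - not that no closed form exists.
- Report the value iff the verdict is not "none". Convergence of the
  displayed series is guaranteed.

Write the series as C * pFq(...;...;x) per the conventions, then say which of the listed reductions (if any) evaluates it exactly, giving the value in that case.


Canonical form: C = 2/5 times 0F0 with upper {-}, lower {-}, x = -4/3. Verdict: exponential (I5) fires (the 0F0 exponential series at x = -4/3). Value: (2/5) * e^(-4/3).

Key step: t_0 being 2/5, the ratio is unreduced: k + 2/3 divides both sides (C = 2/5).
Ratio: r(k) = (-4/3) * 1 / [(k+1)] - rational in k. x = (-4/3); t_0 = 2/5; negate the roots.


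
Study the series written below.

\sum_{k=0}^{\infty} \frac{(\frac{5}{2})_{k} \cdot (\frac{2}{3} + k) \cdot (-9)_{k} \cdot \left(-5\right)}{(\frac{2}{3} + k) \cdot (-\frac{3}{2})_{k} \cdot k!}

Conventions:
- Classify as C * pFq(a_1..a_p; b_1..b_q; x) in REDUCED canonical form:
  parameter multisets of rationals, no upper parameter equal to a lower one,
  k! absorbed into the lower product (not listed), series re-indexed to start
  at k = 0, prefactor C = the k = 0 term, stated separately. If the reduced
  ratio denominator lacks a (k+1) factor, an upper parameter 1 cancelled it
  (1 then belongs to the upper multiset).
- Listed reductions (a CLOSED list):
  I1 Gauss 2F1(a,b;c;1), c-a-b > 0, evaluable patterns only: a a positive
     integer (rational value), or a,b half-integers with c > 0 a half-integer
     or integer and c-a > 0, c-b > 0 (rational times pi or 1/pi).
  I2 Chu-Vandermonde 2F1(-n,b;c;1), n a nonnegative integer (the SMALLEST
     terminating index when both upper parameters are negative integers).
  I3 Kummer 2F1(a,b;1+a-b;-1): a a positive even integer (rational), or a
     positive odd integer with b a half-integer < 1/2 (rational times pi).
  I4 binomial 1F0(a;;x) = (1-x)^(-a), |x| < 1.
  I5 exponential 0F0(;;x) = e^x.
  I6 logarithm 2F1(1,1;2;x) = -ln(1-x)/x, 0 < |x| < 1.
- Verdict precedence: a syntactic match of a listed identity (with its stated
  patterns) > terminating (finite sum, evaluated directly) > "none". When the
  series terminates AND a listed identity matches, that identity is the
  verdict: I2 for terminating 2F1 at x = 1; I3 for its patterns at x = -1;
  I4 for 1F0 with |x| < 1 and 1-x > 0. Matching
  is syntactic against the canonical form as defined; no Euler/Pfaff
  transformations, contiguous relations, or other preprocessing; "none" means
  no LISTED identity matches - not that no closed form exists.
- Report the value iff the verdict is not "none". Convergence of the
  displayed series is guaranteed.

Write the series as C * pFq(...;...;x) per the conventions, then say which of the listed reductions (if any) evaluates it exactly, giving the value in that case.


Canonical form: C = -5 times 2F1 with upper {-9, \frac{5}{2}}, lower {-\frac{3}{2}}, x = 1. Verdict: Chu-Vandermonde (I2) fires (terminating 2F1 at x = 1 with n = 9, b = 5/2, c = -\frac{3}{2}). Exact value: 0.

First insight: x = 1 and striking the common factor k + 2/3 reduces the term (C = -5).
Term ratio: r(k) = 1 * (k-9) (k+\frac{5}{2}) / [(k-\frac{3}{2}) (k+1)] - rational in k, leading ratio 1; with t_0 = -5, classification follows.


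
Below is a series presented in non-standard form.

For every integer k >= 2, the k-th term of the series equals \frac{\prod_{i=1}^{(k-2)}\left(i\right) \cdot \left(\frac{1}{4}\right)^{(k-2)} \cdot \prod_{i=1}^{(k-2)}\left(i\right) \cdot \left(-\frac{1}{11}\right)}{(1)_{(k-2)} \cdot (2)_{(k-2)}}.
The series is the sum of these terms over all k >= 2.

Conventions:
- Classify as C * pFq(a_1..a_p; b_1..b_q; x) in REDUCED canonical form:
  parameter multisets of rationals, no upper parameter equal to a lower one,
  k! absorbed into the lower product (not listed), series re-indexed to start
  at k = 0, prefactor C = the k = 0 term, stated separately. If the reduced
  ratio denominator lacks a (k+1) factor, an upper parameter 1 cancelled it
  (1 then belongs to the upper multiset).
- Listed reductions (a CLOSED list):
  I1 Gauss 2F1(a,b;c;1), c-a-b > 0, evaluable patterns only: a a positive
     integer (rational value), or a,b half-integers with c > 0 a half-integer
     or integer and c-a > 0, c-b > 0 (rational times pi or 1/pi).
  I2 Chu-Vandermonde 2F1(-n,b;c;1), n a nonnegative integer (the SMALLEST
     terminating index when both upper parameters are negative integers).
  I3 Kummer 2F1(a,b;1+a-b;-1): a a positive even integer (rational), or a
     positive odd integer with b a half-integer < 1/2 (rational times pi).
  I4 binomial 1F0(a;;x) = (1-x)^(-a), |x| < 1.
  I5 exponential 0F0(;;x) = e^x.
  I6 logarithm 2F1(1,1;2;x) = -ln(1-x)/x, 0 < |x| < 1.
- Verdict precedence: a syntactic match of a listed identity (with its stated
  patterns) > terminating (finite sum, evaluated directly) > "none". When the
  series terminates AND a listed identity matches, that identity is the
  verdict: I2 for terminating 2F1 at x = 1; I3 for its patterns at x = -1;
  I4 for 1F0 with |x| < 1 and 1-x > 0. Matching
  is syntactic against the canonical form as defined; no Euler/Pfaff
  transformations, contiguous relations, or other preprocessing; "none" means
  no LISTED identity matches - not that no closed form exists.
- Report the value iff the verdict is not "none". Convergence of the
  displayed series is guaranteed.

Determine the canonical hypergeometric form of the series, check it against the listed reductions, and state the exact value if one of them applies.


x = \frac{1}{4} here; the reduced form reads 2F1, upper {1, 1}, lower {2}, C = -\frac{1}{11}. Verdict at x = \frac{1}{4}: the logarithmic series (I6) matches (the logarithm: parameters (1,1;2), x = \frac{1}{4}). Its exact value is \frac{4}{11} \cdot \ln\left(\frac{3}{4}\right).

Key step: t_0 being -\frac{1}{11}, the running product (C = -1/11, x = 1/4) telescopes to a rising factorial.
Step ratio: r(k) = \frac{1}{4} * (k+1) (k+1) / [(k+2) (k+1)] - rational; roots negated = parameters, x = \frac{1}{4}, C = -\frac{1}{11}.


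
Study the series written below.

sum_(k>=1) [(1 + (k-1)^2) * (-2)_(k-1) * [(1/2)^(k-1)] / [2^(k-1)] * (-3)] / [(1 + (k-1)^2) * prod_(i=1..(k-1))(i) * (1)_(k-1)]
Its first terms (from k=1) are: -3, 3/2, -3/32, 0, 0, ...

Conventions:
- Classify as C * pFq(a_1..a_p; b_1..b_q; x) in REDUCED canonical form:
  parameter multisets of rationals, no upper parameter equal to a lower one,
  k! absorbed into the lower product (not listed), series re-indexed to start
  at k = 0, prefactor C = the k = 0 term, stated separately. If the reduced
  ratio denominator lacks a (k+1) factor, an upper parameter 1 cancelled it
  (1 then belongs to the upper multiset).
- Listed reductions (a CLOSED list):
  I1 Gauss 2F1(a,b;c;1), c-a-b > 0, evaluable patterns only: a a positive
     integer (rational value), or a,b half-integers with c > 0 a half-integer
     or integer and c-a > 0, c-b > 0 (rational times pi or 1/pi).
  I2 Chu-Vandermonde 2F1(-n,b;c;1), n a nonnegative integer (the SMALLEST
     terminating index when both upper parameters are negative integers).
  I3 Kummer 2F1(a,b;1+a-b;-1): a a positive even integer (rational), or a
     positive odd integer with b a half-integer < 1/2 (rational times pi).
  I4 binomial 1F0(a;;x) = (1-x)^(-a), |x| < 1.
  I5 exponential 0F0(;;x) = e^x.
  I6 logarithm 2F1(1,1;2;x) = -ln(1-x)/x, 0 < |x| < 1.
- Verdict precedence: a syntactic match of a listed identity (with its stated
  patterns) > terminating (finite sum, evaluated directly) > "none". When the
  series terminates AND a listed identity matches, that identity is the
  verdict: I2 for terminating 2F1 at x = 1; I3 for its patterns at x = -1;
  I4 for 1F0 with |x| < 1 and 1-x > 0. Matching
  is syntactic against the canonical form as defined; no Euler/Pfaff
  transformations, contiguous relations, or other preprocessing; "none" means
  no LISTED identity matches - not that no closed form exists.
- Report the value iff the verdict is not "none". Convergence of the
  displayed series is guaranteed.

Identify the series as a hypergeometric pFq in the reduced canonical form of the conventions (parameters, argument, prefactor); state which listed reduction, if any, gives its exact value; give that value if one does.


x = 1/4 here; the reduced form reads 1F1, upper {-2}, lower {1}, C = -3. Verdict: terminating. With -2 upstairs the series is a 3-term polynomial sum; evaluated term by term. Hence: -51/32.

Structural cue: with t_0 = -3, striking the common factor k^2 + 1 reduces the term (C = -3).
Consecutive-term ratio: r(k) = (1/4) * (k-2) / [(k+1) (k+1)] ; factor over Q: parameters, x = (1/4), and C = -3.


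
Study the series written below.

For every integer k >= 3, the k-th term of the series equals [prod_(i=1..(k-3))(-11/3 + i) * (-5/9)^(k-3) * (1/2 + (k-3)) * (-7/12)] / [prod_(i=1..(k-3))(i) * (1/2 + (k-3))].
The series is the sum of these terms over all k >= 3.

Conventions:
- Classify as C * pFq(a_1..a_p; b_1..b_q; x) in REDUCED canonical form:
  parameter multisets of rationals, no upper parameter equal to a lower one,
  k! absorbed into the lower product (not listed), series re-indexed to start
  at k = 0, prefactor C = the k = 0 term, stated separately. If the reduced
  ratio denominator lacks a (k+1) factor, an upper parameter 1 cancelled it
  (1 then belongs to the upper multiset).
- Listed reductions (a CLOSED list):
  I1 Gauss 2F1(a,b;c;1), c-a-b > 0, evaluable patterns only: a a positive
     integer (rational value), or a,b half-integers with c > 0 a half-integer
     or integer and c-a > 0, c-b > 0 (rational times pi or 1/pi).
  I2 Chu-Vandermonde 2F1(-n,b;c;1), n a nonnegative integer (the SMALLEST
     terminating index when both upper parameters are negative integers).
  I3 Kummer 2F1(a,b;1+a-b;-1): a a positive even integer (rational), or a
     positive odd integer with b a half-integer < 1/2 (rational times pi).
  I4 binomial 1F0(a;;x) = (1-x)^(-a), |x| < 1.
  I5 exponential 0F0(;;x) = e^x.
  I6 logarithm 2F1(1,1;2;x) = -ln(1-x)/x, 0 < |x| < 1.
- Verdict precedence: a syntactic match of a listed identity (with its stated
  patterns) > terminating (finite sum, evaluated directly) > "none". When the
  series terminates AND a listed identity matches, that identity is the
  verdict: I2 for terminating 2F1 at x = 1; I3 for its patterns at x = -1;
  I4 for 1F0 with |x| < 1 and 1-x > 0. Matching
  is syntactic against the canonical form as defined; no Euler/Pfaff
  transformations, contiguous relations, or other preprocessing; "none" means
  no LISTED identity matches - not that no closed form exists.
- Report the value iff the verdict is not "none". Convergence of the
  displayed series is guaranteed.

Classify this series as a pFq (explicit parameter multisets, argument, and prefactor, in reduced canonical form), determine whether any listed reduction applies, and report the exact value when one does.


Prefactor -7/12, argument -5/9: 1F0 with upper {-8/3} over lower {-}. Verdict at x = -5/9: the I4 binomial reduction matches (the 1F0 binomial series: exponent 8/3, x = -5/9). Sum: (-7/12) * (14/9)^(8/3).

Structural cue: from the first term -7/12: the product of the first k integers (prefactor -7/12) is k!.
Ratio: r(k) = (-5/9) * (k-8/3) / [(k+1)] - rational in k. x = (-5/9); t_0 = -7/12; negate the roots.


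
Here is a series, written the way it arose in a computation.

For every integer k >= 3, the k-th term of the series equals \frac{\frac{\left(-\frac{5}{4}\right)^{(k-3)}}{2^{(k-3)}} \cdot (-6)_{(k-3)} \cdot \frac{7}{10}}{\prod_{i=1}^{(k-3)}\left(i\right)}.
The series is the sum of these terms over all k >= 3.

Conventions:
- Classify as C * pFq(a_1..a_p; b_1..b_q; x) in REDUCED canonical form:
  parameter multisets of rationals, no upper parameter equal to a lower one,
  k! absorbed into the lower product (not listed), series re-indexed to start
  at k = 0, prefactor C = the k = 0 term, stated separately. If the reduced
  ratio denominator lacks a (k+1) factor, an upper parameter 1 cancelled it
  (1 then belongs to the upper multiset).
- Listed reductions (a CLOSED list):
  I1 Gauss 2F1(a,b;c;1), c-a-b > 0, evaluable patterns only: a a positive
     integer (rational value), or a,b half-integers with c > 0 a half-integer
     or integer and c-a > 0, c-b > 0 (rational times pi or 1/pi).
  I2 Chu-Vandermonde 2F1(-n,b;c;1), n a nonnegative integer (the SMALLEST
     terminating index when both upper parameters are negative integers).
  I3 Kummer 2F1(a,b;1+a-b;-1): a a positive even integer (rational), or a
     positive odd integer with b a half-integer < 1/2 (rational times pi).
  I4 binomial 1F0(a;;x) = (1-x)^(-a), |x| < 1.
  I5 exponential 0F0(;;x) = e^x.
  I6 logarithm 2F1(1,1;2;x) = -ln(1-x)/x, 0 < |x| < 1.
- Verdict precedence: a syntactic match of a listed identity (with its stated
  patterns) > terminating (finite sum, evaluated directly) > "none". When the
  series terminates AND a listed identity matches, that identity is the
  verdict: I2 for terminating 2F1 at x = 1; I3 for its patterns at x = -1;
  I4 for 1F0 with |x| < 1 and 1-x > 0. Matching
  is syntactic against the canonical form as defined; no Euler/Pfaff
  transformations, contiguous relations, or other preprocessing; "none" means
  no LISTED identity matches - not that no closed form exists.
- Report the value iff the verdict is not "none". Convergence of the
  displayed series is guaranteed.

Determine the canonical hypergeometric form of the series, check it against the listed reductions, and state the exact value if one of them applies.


Classification (C = \frac{7}{10}): 1F0 with upper {-6}, lower {-}, argument x = -\frac{5}{8}. Verdict (x = -\frac{5}{8}): binomial (I4) applies (the 1F0 binomial series: exponent 6, x = -\frac{5}{8}). Sum: \frac{33787663}{2621440}.

Key observation: with t_0 = \frac{7}{10}, the two k-th powers (prefactor 7/10) combine into one argument.
Term ratio: r(k) = -\frac{5}{8} * (k-6) / [(k+1)] - rational in k. x = -\frac{5}{8}; t_0 = \frac{7}{10}; negate the roots.


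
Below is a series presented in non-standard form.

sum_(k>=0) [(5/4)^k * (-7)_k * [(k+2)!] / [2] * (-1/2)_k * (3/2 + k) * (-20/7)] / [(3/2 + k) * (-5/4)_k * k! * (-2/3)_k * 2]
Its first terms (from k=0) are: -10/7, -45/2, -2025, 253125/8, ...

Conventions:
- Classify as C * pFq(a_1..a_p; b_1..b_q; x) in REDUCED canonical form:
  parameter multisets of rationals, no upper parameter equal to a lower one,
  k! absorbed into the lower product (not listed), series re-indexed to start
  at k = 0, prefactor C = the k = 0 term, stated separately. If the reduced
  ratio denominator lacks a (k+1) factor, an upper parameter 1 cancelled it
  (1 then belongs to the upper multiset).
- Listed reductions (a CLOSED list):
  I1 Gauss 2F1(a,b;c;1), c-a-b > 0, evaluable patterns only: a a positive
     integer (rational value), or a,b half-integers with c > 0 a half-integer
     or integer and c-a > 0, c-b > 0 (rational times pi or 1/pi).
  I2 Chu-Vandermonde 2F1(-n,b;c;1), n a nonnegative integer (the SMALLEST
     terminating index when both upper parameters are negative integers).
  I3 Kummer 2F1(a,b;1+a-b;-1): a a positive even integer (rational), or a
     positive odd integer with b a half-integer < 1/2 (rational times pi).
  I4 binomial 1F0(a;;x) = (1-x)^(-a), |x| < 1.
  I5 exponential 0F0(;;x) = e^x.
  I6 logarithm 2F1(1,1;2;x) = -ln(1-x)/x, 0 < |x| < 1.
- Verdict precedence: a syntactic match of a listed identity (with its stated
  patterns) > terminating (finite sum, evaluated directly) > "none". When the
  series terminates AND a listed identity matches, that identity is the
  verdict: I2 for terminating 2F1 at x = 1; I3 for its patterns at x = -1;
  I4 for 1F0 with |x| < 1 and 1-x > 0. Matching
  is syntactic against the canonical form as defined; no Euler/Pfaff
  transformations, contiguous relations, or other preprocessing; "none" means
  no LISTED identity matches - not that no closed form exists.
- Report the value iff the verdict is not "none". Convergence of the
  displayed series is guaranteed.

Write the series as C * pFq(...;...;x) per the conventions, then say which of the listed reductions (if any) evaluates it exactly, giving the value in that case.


First insight: t_0 = -10/7 here, and the factorial ratio (C = -10/7) (k+a-1)!/(a-1)! is a rising factorial (a)_k.
Step ratio: r(k) = (5/4) * (k-7) (k-1/2) (k+3) / [(k-5/4) (k-2/3) (k+1)] - poly over poly, x = (5/4) from leading terms; C = -10/7 at k = 0.

Reduced: x = 5/4, 3F2, upper = {-7, -1/2, 3}, lower = {-5/4, -2/3}, C = -10/7. Verdict: terminating (-7 upstairs). 8 nonzero terms in all; added directly. Exact value: 17299258705/34082048.


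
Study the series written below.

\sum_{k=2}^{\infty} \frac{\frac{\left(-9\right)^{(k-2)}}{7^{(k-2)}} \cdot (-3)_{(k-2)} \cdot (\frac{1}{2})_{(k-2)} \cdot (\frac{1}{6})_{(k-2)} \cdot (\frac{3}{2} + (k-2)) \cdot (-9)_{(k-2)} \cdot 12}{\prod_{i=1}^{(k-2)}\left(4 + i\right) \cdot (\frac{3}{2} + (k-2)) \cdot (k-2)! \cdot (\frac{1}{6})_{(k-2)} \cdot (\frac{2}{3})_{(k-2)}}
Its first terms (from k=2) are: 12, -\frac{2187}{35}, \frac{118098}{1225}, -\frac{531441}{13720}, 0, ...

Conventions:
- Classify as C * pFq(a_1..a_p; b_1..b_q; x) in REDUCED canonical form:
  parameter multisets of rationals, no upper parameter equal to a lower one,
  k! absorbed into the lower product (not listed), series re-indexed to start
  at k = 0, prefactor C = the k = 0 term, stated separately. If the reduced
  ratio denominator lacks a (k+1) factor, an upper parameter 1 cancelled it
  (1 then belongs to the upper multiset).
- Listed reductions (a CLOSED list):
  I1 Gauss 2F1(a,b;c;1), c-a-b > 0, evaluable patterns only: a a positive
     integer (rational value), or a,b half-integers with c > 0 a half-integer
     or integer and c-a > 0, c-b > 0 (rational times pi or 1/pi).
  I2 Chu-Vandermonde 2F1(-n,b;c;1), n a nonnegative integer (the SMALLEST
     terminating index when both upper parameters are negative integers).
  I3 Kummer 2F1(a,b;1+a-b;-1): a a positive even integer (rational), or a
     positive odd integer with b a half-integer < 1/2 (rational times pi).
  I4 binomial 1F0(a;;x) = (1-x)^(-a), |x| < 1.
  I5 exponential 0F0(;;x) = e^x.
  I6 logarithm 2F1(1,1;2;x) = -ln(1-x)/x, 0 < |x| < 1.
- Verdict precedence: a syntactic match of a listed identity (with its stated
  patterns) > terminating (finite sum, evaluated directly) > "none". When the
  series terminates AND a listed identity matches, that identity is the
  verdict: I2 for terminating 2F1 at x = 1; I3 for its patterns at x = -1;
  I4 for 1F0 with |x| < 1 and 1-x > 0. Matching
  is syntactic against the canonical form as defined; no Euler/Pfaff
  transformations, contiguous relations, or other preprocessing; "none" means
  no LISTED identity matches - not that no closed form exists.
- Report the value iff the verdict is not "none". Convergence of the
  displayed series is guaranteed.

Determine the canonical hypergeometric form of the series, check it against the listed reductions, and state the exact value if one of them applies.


At argument -\frac{9}{7}: a 3F2 with upper {-9, -3, \frac{1}{2}}, lower {\frac{2}{3}, 5}, scaled by C = 12. Verdict: terminating. (-3)_k vanishes past k = 3, leaving a 4-term sum, computed directly. Value: \frac{492963}{68600}.

First insight: from the first term 12: the lower running product (C = 12, x = -9/7) is a rising factorial.
Ratio: r(k) = -\frac{9}{7} * (k-9) (k-3) (k+\frac{1}{2}) / [(k+\frac{2}{3}) (k+5) (k+1)] - rational in k. x = -\frac{9}{7}; t_0 = 12; negate the roots.


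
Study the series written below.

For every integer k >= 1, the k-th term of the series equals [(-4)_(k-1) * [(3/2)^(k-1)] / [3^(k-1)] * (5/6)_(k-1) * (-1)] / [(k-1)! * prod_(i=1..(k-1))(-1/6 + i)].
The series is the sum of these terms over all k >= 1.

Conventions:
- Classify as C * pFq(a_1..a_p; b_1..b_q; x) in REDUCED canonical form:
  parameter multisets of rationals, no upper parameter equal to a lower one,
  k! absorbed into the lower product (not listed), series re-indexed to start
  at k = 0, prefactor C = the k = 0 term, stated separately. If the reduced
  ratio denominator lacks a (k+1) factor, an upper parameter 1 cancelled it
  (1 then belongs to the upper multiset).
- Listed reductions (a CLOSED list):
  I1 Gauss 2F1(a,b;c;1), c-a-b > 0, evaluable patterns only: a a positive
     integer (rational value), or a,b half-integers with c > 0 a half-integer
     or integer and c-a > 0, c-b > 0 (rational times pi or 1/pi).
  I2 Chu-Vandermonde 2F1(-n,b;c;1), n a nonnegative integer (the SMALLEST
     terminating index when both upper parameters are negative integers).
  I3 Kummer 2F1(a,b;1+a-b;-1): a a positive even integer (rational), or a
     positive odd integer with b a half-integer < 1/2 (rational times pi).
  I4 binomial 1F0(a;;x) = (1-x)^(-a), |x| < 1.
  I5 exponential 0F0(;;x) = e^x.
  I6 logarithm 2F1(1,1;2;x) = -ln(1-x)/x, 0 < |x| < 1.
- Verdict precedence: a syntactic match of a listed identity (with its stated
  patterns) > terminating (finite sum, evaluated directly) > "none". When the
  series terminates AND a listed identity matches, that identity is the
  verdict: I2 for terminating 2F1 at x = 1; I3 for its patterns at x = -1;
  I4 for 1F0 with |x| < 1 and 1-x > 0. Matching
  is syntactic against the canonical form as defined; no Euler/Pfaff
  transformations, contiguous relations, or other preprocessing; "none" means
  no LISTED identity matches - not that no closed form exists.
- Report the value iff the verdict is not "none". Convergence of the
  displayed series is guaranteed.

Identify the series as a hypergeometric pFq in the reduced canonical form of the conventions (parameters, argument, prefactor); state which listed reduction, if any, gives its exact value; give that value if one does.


This is -1 * 1F0(-4; -; 1/2) in reduced canonical form. Verdict: the I4 binomial reduction fires (the 1F0 binomial series: exponent 4, x = 1/2). Exact value: -1/16.

First insight: with t_0 = -1, the parameter 5/6 appears in both the upper and lower lists and cancels.
Ratio: r(k) = (1/2) * (k-4) / [(k+1)] - rational in k, leading ratio (1/2); with t_0 = -1, classification follows.


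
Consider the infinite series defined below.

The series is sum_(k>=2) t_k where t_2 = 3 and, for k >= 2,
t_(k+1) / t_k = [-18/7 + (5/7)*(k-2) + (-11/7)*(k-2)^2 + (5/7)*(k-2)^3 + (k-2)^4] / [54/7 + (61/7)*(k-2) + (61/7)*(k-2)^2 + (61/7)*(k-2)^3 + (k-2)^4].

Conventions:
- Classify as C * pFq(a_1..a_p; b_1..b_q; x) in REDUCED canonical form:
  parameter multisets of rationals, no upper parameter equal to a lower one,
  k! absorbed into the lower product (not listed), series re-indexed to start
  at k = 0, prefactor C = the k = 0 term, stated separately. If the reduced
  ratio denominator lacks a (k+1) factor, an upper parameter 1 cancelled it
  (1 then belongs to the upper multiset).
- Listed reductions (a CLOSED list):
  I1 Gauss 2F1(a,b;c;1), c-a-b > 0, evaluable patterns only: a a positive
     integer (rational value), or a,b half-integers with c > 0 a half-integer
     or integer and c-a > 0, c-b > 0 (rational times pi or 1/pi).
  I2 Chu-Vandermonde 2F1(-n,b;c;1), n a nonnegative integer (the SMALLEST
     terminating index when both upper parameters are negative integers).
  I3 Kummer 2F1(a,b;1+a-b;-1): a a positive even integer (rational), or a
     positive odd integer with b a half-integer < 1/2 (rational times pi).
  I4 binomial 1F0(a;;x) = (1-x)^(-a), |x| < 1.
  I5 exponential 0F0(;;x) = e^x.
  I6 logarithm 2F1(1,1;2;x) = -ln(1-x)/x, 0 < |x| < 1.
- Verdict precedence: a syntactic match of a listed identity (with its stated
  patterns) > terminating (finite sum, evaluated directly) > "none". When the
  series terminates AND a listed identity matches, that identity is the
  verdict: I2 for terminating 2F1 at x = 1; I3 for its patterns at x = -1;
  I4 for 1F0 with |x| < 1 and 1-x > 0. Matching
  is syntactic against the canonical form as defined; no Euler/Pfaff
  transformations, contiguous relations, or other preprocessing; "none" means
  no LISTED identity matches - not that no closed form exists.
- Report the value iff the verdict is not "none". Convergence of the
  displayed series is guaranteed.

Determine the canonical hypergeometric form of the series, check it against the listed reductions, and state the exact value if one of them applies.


The tell: with t_0 = 3, the ratio is unreduced: k^2 + 1 divides both sides (C = 3).
Consecutive-term ratio: r(k) = 1 * (k-9/7) (k+2) / [(k+54/7) (k+1)] - rational; roots negated = parameters, x = 1, C = 3.

At argument 1: a 2F1 with upper {-9/7, 2}, lower {54/7}, scaled by C = 3. Verdict: Gauss's theorem (I1) matches (x = 1: the Gamma ratio telescopes since c-a-b = 7 > 0 and a = 2 in Z>0). Exact value: 705/343.


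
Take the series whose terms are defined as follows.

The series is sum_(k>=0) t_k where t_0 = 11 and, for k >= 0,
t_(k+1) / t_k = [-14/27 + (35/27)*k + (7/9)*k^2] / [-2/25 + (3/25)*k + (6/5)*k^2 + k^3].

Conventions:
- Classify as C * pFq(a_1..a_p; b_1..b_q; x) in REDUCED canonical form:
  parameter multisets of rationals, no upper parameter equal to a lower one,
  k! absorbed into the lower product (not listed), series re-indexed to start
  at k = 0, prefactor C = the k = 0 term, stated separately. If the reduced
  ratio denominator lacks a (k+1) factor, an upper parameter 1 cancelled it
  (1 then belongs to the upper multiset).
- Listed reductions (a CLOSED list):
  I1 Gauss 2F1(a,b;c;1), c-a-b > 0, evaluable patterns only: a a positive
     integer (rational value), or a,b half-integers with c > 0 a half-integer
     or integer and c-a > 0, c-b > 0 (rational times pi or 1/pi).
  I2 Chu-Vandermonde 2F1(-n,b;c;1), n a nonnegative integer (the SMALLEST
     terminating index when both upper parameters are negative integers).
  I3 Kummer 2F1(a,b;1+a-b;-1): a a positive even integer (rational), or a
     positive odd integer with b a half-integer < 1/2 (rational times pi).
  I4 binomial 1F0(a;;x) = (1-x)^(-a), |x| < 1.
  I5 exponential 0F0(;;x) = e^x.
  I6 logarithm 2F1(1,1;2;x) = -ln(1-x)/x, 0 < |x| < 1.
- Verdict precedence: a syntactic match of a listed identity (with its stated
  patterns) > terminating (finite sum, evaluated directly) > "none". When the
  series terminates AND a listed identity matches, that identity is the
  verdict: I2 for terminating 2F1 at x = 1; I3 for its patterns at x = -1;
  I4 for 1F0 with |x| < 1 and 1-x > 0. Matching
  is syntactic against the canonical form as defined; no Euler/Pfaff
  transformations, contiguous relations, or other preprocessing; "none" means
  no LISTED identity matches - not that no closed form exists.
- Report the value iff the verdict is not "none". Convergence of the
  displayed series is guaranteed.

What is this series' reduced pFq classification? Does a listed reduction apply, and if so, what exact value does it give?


Structural cue: t_0 = 11 here, and the expanded ratio factors over Q; C = 11, roots give parameters.
Adjacent-term ratio: r(k) = (7/9) * (k-1/3) (k+2) / [(k-1/5) (k+2/5) (k+1)] - rational; roots negated = parameters, x = (7/9), C = 11.

x = 7/9 here; the reduced form reads 2F2, upper {-1/3, 2}, lower {-1/5, 2/5}, C = 11. Verdict: none. No listed pattern accepts 2F2(-1/3, 2; -1/5, 2/5; 7/9).


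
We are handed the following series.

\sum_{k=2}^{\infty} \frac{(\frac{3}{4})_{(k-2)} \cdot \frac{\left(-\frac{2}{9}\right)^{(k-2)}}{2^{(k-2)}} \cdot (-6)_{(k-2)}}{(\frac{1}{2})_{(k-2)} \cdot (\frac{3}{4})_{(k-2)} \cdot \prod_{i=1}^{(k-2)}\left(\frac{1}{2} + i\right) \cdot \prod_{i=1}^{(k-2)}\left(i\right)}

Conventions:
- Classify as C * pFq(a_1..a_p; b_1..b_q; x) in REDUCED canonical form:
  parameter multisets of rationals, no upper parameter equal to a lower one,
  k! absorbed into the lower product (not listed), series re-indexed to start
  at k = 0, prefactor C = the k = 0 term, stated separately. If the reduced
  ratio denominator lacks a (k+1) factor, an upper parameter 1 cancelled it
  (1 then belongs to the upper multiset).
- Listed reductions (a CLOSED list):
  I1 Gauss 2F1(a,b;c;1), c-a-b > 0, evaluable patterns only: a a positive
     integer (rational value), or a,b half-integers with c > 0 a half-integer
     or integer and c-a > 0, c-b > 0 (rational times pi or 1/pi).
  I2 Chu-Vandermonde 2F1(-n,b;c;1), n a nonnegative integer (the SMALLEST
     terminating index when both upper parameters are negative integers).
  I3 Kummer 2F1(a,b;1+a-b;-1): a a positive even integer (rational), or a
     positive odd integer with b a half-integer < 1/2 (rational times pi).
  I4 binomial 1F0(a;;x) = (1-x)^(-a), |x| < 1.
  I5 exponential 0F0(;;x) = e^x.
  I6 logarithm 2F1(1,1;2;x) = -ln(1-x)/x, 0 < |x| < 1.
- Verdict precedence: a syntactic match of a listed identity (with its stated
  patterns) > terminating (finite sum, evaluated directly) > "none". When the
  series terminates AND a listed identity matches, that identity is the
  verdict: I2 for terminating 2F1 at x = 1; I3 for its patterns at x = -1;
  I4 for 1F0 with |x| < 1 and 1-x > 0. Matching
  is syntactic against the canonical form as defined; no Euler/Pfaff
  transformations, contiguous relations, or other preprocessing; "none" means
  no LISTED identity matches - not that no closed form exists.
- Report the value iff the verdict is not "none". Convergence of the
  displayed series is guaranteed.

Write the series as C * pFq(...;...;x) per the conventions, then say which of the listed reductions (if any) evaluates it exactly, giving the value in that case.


With C = 1: the canonical form is 1F2(-6; \frac{1}{2}, \frac{3}{2}; -\frac{1}{9}). Verdict: terminating at k = 6: the factor (-6)_k kills every later term; summing the 7 survivors is exact. Value: \frac{1460103554852749}{746530225766325}.

First insight: with t_0 = 1, the product of the first k integers (C = 1, x = -1/9) is k!.
Consecutive-term ratio: r(k) = -\frac{1}{9} * (k-6) / [(k+\frac{1}{2}) (k+\frac{3}{2}) (k+1)] - rational in k, leading ratio -\frac{1}{9}; with t_0 = 1, classification follows.


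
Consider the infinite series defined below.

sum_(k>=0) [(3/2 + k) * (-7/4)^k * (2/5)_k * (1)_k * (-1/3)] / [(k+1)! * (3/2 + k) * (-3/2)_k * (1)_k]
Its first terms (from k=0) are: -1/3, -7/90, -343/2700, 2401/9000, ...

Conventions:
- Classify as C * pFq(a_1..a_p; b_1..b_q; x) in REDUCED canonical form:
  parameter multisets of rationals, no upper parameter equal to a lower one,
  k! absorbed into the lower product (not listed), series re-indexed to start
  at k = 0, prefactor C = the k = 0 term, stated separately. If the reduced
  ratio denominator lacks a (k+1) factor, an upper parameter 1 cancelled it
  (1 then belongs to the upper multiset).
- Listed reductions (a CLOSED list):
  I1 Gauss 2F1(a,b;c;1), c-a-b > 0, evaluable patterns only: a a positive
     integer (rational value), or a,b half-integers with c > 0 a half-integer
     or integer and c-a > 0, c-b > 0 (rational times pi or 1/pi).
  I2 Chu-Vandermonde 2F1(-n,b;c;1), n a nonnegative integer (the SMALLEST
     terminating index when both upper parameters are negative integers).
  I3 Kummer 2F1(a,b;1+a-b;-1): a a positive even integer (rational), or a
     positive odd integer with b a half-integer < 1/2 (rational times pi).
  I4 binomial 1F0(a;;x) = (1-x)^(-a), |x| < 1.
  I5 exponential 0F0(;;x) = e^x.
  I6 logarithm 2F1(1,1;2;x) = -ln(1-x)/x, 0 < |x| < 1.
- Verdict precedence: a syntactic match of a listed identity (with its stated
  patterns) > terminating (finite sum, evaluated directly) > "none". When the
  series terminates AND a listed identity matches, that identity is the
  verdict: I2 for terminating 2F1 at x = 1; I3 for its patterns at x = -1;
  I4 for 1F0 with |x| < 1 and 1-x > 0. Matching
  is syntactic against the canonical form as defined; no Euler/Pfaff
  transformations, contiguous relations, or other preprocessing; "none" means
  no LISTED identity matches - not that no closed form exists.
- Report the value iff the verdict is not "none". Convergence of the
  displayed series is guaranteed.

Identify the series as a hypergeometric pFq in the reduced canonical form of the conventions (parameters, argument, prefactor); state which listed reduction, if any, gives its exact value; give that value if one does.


x = -7/4 here; the reduced form reads 2F2, upper {2/5, 1}, lower {-3/2, 2}, C = -1/3. Verdict: none. Every listed pattern misses the 2F2 form at -7/4, upper {2/5, 1}.

First insight: x = (-7/4) and the denominator's factorial ratio (C = -1/3, x = -7/4) is a lower Pochhammer.
Term ratio: r(k) = (-7/4) * (k+2/5) (k+1) / [(k-3/2) (k+2) (k+1)] - rational; roots negated = parameters, x = (-7/4), C = -1/3.


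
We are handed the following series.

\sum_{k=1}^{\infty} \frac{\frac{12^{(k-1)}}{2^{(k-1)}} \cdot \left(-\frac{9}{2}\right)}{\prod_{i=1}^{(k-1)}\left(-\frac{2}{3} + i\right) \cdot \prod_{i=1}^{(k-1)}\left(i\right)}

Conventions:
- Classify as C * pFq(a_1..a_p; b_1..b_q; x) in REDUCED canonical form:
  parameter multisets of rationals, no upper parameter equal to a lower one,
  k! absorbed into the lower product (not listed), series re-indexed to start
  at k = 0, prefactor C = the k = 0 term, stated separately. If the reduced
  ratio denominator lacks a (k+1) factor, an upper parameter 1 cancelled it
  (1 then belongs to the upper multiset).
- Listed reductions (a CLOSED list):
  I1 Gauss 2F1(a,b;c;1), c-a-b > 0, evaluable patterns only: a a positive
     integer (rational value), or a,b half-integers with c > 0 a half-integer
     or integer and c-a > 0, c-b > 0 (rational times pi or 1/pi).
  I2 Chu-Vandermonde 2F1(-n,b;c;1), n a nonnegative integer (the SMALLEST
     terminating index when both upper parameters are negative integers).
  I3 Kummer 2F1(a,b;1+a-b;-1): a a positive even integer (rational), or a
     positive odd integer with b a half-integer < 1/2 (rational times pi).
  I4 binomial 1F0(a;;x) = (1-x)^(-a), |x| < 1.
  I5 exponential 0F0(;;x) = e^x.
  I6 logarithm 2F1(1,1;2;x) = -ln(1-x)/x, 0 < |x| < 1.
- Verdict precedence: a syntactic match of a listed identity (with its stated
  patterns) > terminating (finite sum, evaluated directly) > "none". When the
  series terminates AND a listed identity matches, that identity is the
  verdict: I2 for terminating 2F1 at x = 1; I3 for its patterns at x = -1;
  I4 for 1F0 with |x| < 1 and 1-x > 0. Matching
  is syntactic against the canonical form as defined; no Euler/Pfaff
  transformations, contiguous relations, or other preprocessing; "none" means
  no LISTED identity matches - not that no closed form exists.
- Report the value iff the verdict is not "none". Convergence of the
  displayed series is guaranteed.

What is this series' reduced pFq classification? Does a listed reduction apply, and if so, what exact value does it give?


With C = -\frac{9}{2}: the canonical form is 0F1(-; \frac{1}{3}; 6). Verdict: none here - no I1-I6 shape fits x = 6 with lower {\frac{1}{3}}.

Structural cue: with t_0 = -\frac{9}{2}, the lower running product (prefactor -9/2) is a rising factorial.
Adjacent-term ratio: r(k) = 6 * 1 / [(k+\frac{1}{3}) (k+1)] - poly over poly, x = 6 from leading terms; C = -\frac{9}{2} at k = 0.


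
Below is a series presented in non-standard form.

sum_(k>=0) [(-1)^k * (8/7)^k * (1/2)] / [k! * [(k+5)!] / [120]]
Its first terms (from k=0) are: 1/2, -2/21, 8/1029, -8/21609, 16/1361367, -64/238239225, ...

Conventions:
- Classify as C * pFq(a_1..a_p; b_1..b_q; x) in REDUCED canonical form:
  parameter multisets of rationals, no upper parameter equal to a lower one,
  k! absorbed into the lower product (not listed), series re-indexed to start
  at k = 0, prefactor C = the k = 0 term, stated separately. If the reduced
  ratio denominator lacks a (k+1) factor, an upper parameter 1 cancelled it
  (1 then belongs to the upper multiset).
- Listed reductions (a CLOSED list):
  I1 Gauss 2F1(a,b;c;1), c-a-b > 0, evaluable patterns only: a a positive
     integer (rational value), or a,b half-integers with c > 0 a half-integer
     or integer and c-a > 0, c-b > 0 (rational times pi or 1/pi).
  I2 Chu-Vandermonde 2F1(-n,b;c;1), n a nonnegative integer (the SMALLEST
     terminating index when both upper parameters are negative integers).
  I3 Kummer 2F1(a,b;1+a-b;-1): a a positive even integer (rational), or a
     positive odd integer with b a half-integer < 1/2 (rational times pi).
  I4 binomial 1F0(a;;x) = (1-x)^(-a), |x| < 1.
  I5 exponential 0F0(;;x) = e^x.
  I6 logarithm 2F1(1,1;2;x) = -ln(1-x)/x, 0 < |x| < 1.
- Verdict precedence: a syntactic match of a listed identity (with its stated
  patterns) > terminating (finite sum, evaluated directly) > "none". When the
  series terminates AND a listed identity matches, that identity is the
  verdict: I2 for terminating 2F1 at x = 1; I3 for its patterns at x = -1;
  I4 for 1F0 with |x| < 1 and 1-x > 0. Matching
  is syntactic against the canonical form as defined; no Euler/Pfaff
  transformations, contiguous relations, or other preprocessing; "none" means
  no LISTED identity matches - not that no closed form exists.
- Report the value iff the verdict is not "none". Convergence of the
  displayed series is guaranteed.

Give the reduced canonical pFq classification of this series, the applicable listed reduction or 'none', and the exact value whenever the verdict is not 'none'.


Reduced: x = -8/7, 0F1, upper = {-}, lower = {6}, C = 1/2. Verdict: none - at argument -8/7 the multisets {-} ; {6} match no listed identity.

The tell: t_0 = 1/2 here, and the denominator's factorial ratio (C = 1/2, x = -8/7) is a lower Pochhammer.
Adjacent-term ratio: r(k) = (-8/7) * 1 / [(k+6) (k+1)] ; factor over Q: parameters, x = (-8/7), and C = 1/2.


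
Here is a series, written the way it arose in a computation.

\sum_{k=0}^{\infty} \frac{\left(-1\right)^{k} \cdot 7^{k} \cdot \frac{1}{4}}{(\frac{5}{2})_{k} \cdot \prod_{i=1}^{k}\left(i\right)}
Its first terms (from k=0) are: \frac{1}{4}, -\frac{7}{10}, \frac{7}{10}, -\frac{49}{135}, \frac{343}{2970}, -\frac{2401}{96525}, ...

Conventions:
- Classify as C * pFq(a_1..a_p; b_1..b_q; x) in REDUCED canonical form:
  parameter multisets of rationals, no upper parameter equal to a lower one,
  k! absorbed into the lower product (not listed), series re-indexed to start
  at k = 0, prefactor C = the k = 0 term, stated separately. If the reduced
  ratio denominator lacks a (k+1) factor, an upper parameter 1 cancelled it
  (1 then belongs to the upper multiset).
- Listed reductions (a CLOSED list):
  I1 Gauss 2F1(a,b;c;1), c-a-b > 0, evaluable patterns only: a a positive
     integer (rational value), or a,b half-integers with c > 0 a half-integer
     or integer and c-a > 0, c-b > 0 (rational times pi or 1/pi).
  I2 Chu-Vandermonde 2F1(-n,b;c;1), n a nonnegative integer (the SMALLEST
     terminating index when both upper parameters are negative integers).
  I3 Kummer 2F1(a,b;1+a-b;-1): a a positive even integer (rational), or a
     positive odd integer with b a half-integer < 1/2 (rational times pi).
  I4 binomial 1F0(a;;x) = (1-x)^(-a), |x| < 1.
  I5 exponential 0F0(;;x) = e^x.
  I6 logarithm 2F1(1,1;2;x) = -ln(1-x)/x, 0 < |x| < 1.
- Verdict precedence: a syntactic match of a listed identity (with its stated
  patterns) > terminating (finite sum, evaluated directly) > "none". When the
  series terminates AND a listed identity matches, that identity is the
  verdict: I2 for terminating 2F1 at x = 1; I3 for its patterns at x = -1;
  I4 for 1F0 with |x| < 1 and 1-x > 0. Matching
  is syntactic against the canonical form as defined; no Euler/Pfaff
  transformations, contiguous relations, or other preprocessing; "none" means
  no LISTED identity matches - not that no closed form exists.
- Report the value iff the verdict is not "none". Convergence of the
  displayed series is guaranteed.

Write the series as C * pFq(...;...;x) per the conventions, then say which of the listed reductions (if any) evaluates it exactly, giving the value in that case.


With C = \frac{1}{4}: the canonical form is 0F1(-; \frac{5}{2}; -7). Verdict: none - this 0F1 at x = -7 matches no listed pattern, and upper {-} holds no stopper.

Key step: with t_0 = \frac{1}{4}, the product of the first k integers (C = 1/4, x = -7) is k!.
Ratio: r(k) = -7 * 1 / [(k+\frac{5}{2}) (k+1)] - rational; roots negated = parameters, x = -7, C = \frac{1}{4}.
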